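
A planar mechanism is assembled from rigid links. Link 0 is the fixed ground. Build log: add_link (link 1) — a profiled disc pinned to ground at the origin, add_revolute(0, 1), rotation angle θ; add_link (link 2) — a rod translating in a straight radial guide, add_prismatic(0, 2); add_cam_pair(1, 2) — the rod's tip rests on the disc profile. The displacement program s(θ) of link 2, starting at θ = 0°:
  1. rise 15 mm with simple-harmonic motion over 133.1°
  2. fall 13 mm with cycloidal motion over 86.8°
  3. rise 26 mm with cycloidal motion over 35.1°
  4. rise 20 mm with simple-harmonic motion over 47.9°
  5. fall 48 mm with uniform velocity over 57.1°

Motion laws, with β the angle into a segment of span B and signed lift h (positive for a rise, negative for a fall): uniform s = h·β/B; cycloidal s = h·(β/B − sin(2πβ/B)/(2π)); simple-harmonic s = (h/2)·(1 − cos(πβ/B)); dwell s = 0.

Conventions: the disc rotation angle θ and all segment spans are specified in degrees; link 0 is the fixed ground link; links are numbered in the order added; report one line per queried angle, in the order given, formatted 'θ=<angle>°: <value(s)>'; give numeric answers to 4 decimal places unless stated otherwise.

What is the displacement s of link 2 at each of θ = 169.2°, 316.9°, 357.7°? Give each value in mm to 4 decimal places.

seg 1 [0°–133.1°] simple-harmonic, h=15: full span → s += 15 → s = 15.0000
seg 2 [133.1°–219.9°] cycloidal, h=-13: θ=169.2° here. β=36.1, B=86.8. -13·(0.4159 − sin(2π·0.4159)/(2π)) = -4.3635 → s = 10.6365
seg 2 [133.1°–219.9°] cycloidal, h=-13: full span → s += -13 → s = 2.0000
seg 3 [219.9°–255°] cycloidal, h=26: full span → s += 26 → s = 28.0000
seg 4 [255°–302.9°] simple-harmonic, h=20: full span → s += 20 → s = 48.0000
seg 5 [302.9°–360°] uniform, h=-48: θ=316.9° here. β=14, B=57.1. -48·14/57.1 = -11.7688 → s = 36.2312
seg 5 [302.9°–360°] uniform, h=-48: θ=357.7° here. β=54.8, B=57.1. -48·54.8/57.1 = -46.0665 → s = 1.9335

θ=169.2°: 10.6365
θ=316.9°: 36.2312
θ=357.7°: 1.9335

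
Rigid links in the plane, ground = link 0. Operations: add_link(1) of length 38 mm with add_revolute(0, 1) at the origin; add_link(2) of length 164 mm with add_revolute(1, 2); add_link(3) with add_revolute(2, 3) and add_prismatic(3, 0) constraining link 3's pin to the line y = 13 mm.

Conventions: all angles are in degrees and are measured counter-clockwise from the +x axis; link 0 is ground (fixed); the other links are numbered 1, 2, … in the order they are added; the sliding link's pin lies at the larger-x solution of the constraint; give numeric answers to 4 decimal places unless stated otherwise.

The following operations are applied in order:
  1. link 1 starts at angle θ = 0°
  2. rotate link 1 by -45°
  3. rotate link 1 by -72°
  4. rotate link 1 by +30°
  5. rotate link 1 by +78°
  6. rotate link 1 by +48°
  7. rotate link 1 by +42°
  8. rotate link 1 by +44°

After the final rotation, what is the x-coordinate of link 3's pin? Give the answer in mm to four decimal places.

geometry: r = 38 mm, L = 164 mm, e = 13 mm; θ starts at 0°
rotate link 1 by -45°: θ ← 0° -45° = -45°
rotate link 1 by -72°: θ ← -45° -72° = -117°
rotate link 1 by +30°: θ ← -117° +30° = -87°
rotate link 1 by +78°: θ ← -87° +78° = -9°
rotate link 1 by +48°: θ ← -9° +48° = 39°
rotate link 1 by +42°: θ ← 39° +42° = 81°
rotate link 1 by +44°: θ ← 81° +44° = 125°
crank pin P = (r cos θ, r sin θ) = (-21.795905, 31.127778)
h = r sin θ − e = 31.127778 − 13 = 18.127778
x = r cos θ + √(L² − h²) = -21.795905 + 162.995042 = 141.199137

141.1991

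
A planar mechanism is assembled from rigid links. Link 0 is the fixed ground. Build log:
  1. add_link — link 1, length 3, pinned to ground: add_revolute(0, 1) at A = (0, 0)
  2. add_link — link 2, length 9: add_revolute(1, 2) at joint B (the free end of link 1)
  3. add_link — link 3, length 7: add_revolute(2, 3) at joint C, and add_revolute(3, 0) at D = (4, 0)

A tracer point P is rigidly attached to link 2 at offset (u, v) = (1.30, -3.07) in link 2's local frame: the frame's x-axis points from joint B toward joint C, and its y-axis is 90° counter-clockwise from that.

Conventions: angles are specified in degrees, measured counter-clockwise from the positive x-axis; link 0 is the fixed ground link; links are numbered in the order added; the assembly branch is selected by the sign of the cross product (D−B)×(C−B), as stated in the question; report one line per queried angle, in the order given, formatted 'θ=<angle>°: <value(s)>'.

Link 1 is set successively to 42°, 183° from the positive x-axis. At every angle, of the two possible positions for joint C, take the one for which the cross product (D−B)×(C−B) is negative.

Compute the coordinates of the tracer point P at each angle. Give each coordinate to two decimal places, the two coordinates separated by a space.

A=(0,0), D=(4.00,0)
θ=42°: B = A + 3.00·(cos42°, sin42°) = (2.2294, 2.0074)
θ=42°: |BD| = 2.6767
θ=42°: circle(B,9.00) ∩ circle(D,7.00): a=7.3159, h=5.2419
θ=42°:   candidates: C₊=(11.0000,-0.0119) cross=14.031; C₋=(3.1376,-6.9467) cross=-14.031
θ=42°:   branch - wants cross < 0 → take C=(3.1376,-6.9467) (cross=-14.031)
θ=42°: ex = (C−B)/|BC| = (0.1009,-0.9949); ey = (0.9949,0.1009)
θ=42°: P = B + 1.30·ex + -3.07·ey = (-0.6937,0.4042)
θ=183°: B = A + 3.00·(cos183°, sin183°) = (-2.9959, -0.1570)
θ=183°: |BD| = 6.9977
θ=183°: circle(B,9.00) ∩ circle(D,7.00): a=5.7853, h=6.8942
θ=183°:   candidates: C₊=(2.6333,6.8653) cross=48.243; C₋=(2.9426,-6.9197) cross=-48.243
θ=183°:   branch - wants cross < 0 → take C=(2.9426,-6.9197) (cross=-48.243)
θ=183°: ex = (C−B)/|BC| = (0.6598,-0.7514); ey = (0.7514,0.6598)
θ=183°: P = B + 1.30·ex + -3.07·ey = (-4.4449,-3.1595)

θ=42°: -0.69 0.40
θ=183°: -4.44 -3.16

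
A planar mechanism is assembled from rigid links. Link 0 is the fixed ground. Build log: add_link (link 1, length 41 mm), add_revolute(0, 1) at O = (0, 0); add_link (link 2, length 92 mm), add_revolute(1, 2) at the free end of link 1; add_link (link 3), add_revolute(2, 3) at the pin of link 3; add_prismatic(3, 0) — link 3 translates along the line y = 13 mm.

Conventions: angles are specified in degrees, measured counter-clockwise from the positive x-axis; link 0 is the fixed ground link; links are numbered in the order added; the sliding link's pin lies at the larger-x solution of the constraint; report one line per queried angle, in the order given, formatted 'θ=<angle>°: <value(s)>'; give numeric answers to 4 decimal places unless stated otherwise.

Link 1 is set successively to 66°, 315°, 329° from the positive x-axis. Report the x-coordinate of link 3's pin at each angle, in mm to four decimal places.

geometry: r = 41 mm, L = 92 mm, e = 13 mm
θ=66°: crank pin P = (r cos θ, r sin θ) = (16.676202, 37.455364)
θ=66°: h = r sin θ − e = 37.455364 − 13 = 24.455364
θ=66°: x = r cos θ + √(L² − h²) = 16.676202 + 88.690108 = 105.366310
θ=315°: crank pin P = (r cos θ, r sin θ) = (28.991378, -28.991378)
θ=315°: h = r sin θ − e = -28.991378 − 13 = -41.991378
θ=315°: x = r cos θ + √(L² − h²) = 28.991378 + 81.857951 = 110.849329
θ=329°: crank pin P = (r cos θ, r sin θ) = (35.143859, -21.116561)
θ=329°: h = r sin θ − e = -21.116561 − 13 = -34.116561
θ=329°: x = r cos θ + √(L² − h²) = 35.143859 + 85.440390 = 120.584249

θ=66°: 105.3663
θ=315°: 110.8493
θ=329°: 120.5842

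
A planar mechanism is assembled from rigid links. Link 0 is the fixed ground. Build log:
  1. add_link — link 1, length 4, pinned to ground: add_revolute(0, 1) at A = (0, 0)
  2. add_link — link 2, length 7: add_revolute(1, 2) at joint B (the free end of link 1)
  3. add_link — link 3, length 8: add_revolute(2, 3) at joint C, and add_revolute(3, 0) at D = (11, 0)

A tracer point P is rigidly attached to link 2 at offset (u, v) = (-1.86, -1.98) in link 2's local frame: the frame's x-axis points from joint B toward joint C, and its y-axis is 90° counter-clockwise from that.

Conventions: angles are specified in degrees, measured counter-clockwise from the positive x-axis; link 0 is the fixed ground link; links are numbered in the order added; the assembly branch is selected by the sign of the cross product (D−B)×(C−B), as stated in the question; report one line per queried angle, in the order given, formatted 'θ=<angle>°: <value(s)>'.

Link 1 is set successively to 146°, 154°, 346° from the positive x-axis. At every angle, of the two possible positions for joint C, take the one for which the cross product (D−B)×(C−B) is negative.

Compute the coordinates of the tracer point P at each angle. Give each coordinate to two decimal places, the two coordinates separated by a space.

A=(0,0), D=(11.00,0)
θ=146°: B = A + 4.00·(cos146°, sin146°) = (-3.3162, 2.2368)
θ=146°: |BD| = 14.4898
θ=146°: circle(B,7.00) ∩ circle(D,8.00): a=6.7273, h=1.9348
θ=146°:   candidates: C₊=(3.6292,3.1098) cross=28.034; C₋=(3.0319,-0.7133) cross=-28.034
θ=146°:   branch - wants cross < 0 → take C=(3.0319,-0.7133) (cross=-28.034)
θ=146°: ex = (C−B)/|BC| = (0.9069,-0.4214); ey = (0.4214,0.9069)
θ=146°: P = B + -1.86·ex + -1.98·ey = (-5.8373,1.2251)
θ=154°: B = A + 4.00·(cos154°, sin154°) = (-3.5952, 1.7535)
θ=154°: |BD| = 14.7001
θ=154°: circle(B,7.00) ∩ circle(D,8.00): a=6.8399, h=1.4887
θ=154°:   candidates: C₊=(3.3734,2.4157) cross=21.884; C₋=(3.0183,-0.5405) cross=-21.884
θ=154°:   branch - wants cross < 0 → take C=(3.0183,-0.5405) (cross=-21.884)
θ=154°: ex = (C−B)/|BC| = (0.9448,-0.3277); ey = (0.3277,0.9448)
θ=154°: P = B + -1.86·ex + -1.98·ey = (-6.0013,0.4924)
θ=346°: B = A + 4.00·(cos346°, sin346°) = (3.8812, -0.9677)
θ=346°: |BD| = 7.1843
θ=346°: circle(B,7.00) ∩ circle(D,8.00): a=2.5482, h=6.5197
θ=346°:   candidates: C₊=(5.5280,5.8358) cross=46.840; C₋=(7.2843,-7.0848) cross=-46.840
θ=346°:   branch - wants cross < 0 → take C=(7.2843,-7.0848) (cross=-46.840)
θ=346°: ex = (C−B)/|BC| = (0.4862,-0.8739); ey = (0.8739,0.4862)
θ=346°: P = B + -1.86·ex + -1.98·ey = (1.2467,-0.3049)

θ=146°: -5.84 1.23
θ=154°: -6.00 0.49
θ=346°: 1.25 -0.30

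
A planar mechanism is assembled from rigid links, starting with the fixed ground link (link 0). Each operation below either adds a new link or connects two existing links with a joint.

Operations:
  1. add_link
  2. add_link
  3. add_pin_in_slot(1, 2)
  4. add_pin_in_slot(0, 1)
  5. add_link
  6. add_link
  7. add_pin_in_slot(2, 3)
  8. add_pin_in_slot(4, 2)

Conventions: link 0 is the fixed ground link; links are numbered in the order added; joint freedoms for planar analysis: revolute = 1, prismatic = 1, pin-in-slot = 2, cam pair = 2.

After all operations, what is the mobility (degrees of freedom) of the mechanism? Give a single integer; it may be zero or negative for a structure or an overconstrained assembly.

ground; <1,0,0>
#1 <2,0,0>
#2 <3,0,0>
PS:1↔2 J2 <3,0,1>
PS:0↔1 J2 <3,0,2>
#3 <4,0,2>
#4 <5,0,2>
PS:2↔3 J2 <5,0,3>
PS:4↔2 J2 <5,0,4>
3×4 − 2×0 − 1×4 = 8

M = 8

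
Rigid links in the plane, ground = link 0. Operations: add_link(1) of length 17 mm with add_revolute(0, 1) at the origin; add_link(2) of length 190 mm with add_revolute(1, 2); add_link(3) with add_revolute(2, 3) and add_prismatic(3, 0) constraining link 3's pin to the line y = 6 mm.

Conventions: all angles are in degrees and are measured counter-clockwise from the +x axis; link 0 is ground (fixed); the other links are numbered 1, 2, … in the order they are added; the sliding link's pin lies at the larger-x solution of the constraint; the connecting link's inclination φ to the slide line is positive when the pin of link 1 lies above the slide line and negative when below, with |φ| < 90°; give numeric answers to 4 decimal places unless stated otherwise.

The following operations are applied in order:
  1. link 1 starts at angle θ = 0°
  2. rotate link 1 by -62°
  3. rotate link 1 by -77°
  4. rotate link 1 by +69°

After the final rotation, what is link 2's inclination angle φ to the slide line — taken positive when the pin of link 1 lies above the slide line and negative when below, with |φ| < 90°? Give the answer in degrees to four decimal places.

geometry: r = 17 mm, L = 190 mm, e = 6 mm; θ starts at 0°
rotate link 1 by -62°: θ ← 0° -62° = -62°
rotate link 1 by -77°: θ ← -62° -77° = -139°
rotate link 1 by +69°: θ ← -139° +69° = -70°
h = r sin θ − e = -15.974775 − 6 = -21.974775
sin φ = h / L = -21.974775 / 190 = -0.11565671
φ = arcsin(-0.11565671) = -6.641504°

-6.6415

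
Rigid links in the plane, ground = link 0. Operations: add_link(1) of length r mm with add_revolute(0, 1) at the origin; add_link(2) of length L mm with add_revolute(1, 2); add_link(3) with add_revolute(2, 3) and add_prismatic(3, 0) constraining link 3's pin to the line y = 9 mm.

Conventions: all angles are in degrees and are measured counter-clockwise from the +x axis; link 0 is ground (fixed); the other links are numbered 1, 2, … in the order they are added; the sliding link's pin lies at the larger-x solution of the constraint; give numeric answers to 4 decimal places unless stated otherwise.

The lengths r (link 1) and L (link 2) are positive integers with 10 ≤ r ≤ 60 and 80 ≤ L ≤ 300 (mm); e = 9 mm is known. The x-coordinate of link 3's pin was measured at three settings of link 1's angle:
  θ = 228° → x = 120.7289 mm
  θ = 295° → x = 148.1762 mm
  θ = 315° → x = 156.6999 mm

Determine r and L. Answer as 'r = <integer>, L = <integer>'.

constraint per measurement: (x − r cos θ)² + (r sin θ − e)² = L²
subtracting the θ₁ and θ₂ equations cancels the r² and L² terms:
r = (x₁² − x₂²) / (2[(x₁cos θ₁ + e sin θ₁) − (x₂cos θ₂ + e sin θ₂)]) = 26.0000 → r = 26
L² = (x₁ − r cos θ₁)² + (r sin θ₁ − e)² = 19880.9960 → L = 141.0000 → L = 141
check at θ₃=315°: x = 156.6999 (printed 156.6999) ✓

r = 26, L = 141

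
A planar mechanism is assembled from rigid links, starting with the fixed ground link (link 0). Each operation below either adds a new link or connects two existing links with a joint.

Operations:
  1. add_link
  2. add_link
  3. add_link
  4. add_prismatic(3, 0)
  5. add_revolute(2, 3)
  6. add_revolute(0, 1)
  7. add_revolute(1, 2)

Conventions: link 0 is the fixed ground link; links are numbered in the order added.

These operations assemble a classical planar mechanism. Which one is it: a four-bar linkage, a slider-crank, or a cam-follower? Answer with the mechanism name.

links: 4 (incl. ground); joints: 3 revolute, 1 prismatic, 0 higher (cam) pair, forming one closed loop
4 links, 3 revolutes + 1 prismatic in one loop → slider-crank

slider-crank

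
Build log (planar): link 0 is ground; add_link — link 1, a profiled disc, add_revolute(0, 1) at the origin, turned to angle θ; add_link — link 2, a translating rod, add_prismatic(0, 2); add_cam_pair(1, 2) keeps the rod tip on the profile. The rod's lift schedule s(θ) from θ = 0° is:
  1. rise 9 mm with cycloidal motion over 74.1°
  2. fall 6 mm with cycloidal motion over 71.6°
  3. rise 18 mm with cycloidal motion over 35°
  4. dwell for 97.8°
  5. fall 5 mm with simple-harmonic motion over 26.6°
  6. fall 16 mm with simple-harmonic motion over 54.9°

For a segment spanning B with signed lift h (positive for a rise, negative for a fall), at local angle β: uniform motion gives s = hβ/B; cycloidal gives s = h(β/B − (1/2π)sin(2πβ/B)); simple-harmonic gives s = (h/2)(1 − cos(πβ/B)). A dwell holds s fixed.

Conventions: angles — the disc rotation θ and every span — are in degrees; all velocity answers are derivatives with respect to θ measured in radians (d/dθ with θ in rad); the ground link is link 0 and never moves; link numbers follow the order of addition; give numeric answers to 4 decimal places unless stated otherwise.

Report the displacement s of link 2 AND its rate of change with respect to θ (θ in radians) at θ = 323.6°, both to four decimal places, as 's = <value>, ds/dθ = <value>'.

seg 1 [0°–74.1°] cycloidal, h=9: full span → s += 9 → s = 9.0000
seg 2 [74.1°–145.7°] cycloidal, h=-6: full span → s += -6 → s = 3.0000
seg 3 [145.7°–180.7°] cycloidal, h=18: full span → s += 18 → s = 21.0000
seg 4 [180.7°–278.5°] dwell: s stays 21.0000
seg 5 [278.5°–305.1°] simple-harmonic, h=-5: full span → s += -5 → s = 16.0000
seg 6 [305.1°–360°] simple-harmonic, h=-16: θ=323.6° here. β=18.5, B=54.9. -16/2·(1 − cos(π·0.3370)) = -4.0796 → s = 11.9204
velocity in seg [305.1°–360°] (simple-harmonic), θ in radians: β = 18.5° = 0.3229 rad, B = 54.9° = 0.9582 rad; ds/dθ = (πh/(2B)) sin(πβ/B) = (π·(-16)/(2·0.9582)) sin(π·0.3370) = -22.864025 mm/rad

s = 11.9204, ds/dθ = -22.8640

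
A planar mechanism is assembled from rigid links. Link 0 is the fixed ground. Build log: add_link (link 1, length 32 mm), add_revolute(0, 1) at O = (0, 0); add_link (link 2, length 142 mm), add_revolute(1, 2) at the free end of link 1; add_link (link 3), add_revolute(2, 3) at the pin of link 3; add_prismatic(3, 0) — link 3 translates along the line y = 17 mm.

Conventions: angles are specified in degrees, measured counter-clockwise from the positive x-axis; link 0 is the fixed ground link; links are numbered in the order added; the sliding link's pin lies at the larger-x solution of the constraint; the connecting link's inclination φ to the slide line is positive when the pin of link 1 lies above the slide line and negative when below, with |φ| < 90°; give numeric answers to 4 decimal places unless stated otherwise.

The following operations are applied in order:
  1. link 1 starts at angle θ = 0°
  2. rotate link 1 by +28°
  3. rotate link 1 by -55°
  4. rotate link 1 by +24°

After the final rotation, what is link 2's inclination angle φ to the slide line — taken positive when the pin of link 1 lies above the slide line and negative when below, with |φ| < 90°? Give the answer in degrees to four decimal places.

geometry: r = 32 mm, L = 142 mm, e = 17 mm; θ starts at 0°
rotate link 1 by +28°: θ ← 0° +28° = 28°
rotate link 1 by -55°: θ ← 28° -55° = -27°
rotate link 1 by +24°: θ ← -27° +24° = -3°
h = r sin θ − e = -1.674751 − 17 = -18.674751
sin φ = h / L = -18.674751 / 142 = -0.13151233
φ = arcsin(-0.13151233) = -7.556993°

-7.5570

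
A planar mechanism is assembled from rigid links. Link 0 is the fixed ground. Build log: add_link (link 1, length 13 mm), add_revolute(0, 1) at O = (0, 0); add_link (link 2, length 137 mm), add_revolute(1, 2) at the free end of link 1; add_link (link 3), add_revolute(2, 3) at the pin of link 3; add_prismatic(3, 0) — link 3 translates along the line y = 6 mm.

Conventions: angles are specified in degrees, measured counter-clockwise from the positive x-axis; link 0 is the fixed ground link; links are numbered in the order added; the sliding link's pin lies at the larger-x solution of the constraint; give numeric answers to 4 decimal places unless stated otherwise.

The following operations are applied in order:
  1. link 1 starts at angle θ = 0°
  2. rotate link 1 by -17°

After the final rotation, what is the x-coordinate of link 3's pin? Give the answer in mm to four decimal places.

geometry: r = 13 mm, L = 137 mm, e = 6 mm; θ starts at 0°
rotate link 1 by -17°: θ ← 0° -17° = -17°
crank pin P = (r cos θ, r sin θ) = (12.431962, -3.800832)
h = r sin θ − e = -3.800832 − 6 = -9.800832
x = r cos θ + √(L² − h²) = 12.431962 + 136.648980 = 149.080942

149.0809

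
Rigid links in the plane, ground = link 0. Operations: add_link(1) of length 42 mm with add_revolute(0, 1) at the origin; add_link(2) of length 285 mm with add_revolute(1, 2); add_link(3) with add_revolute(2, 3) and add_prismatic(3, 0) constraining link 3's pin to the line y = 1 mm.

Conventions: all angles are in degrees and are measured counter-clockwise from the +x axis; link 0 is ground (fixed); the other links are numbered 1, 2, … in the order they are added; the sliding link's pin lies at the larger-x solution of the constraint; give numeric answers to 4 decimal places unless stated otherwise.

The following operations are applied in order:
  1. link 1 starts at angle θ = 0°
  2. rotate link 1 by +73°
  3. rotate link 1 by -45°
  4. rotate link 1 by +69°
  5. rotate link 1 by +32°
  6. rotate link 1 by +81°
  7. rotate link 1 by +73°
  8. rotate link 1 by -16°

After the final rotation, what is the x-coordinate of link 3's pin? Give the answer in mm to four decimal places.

geometry: r = 42 mm, L = 285 mm, e = 1 mm; θ starts at 0°
rotate link 1 by +73°: θ ← 0° +73° = 73°
rotate link 1 by -45°: θ ← 73° -45° = 28°
rotate link 1 by +69°: θ ← 28° +69° = 97°
rotate link 1 by +32°: θ ← 97° +32° = 129°
rotate link 1 by +81°: θ ← 129° +81° = 210°
rotate link 1 by +73°: θ ← 210° +73° = 283°
rotate link 1 by -16°: θ ← 283° -16° = 267°
crank pin P = (r cos θ, r sin θ) = (-2.198110, -41.942440)
h = r sin θ − e = -41.942440 − 1 = -42.942440
x = r cos θ + √(L² − h²) = -2.198110 + 281.746245 = 279.548135

279.5481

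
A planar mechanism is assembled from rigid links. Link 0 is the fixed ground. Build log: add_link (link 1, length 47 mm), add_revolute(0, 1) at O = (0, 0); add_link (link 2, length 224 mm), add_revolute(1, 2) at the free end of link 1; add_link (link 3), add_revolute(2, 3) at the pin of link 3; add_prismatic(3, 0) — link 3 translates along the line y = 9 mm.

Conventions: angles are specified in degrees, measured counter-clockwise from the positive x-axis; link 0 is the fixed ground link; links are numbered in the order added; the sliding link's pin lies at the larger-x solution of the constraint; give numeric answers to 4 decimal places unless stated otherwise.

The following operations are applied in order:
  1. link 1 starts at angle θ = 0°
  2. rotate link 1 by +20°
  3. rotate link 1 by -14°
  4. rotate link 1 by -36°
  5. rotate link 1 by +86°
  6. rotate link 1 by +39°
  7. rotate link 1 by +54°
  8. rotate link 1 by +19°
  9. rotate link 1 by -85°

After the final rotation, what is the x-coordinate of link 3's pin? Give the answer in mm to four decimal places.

geometry: r = 47 mm, L = 224 mm, e = 9 mm; θ starts at 0°
rotate link 1 by +20°: θ ← 0° +20° = 20°
rotate link 1 by -14°: θ ← 20° -14° = 6°
rotate link 1 by -36°: θ ← 6° -36° = -30°
rotate link 1 by +86°: θ ← -30° +86° = 56°
rotate link 1 by +39°: θ ← 56° +39° = 95°
rotate link 1 by +54°: θ ← 95° +54° = 149°
rotate link 1 by +19°: θ ← 149° +19° = 168°
rotate link 1 by -85°: θ ← 168° -85° = 83°
crank pin P = (r cos θ, r sin θ) = (5.727859, 46.649669)
h = r sin θ − e = 46.649669 − 9 = 37.649669
x = r cos θ + √(L² − h²) = 5.727859 + 220.813275 = 226.541134

226.5411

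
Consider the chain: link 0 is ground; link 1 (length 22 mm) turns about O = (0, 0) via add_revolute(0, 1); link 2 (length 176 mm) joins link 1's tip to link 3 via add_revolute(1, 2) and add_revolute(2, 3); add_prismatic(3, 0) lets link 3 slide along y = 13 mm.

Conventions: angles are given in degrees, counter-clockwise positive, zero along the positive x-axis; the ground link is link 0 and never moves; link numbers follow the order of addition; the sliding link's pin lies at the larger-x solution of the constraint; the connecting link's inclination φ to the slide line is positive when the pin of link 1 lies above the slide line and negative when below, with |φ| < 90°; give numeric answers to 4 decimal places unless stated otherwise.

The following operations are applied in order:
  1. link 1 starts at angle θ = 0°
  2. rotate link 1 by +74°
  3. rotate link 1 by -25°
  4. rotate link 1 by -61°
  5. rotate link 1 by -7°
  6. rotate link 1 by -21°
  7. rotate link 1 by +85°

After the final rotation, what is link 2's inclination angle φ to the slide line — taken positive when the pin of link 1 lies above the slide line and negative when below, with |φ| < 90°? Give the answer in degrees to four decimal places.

geometry: r = 22 mm, L = 176 mm, e = 13 mm; θ starts at 0°
rotate link 1 by +74°: θ ← 0° +74° = 74°
rotate link 1 by -25°: θ ← 74° -25° = 49°
rotate link 1 by -61°: θ ← 49° -61° = -12°
rotate link 1 by -7°: θ ← -12° -7° = -19°
rotate link 1 by -21°: θ ← -19° -21° = -40°
rotate link 1 by +85°: θ ← -40° +85° = 45°
h = r sin θ − e = 15.556349 − 13 = 2.556349
sin φ = h / L = 2.556349 / 176 = 0.01452471
φ = arcsin(0.01452471) = 0.832234°

0.8322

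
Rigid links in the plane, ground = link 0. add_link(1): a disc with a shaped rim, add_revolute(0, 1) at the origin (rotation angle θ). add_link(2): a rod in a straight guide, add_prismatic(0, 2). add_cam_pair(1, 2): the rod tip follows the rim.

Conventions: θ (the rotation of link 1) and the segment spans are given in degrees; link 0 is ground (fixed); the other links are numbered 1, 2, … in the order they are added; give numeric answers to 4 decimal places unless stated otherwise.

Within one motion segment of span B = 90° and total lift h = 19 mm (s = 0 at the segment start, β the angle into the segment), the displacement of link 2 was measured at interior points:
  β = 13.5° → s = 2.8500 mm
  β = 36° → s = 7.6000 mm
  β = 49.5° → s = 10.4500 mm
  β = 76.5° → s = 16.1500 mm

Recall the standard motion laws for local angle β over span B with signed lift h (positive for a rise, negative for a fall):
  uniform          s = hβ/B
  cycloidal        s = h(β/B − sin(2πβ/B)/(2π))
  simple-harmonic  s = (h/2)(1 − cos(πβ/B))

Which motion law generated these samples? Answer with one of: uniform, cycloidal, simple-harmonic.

candidates at β/B = r: uniform s = h·r (linear in β); cycloidal s = h·(r − sin(2πr)/(2π)); simple-harmonic s = (h/2)(1 − cos(πr))
β=13.5°: printed 2.8500 | uniform 2.8500, cycloidal 0.4036, simple-harmonic 1.0354
β=36°: printed 7.6000 | uniform 7.6000, cycloidal 5.8226, simple-harmonic 6.5643
β=49.5°: printed 10.4500 | uniform 10.4500, cycloidal 11.3845, simple-harmonic 10.9861
β=76.5°: printed 16.1500 | uniform 16.1500, cycloidal 18.5964, simple-harmonic 17.9646
only one law matches every sample → uniform

uniform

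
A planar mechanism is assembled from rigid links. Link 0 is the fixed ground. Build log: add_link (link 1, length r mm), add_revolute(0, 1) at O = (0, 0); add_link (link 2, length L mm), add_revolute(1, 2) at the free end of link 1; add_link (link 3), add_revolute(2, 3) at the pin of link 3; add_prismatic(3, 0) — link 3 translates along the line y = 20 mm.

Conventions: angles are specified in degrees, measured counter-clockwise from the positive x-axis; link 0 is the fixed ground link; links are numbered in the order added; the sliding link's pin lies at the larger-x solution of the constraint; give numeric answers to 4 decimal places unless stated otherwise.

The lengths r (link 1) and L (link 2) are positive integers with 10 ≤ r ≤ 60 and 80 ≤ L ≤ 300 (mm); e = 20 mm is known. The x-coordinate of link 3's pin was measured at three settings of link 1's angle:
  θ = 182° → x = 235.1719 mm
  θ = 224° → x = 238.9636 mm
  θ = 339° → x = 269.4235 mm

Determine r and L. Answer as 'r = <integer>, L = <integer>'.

constraint per measurement: (x − r cos θ)² + (r sin θ − e)² = L²
subtracting the θ₁ and θ₂ equations cancels the r² and L² terms:
r = (x₁² − x₂²) / (2[(x₁cos θ₁ + e sin θ₁) − (x₂cos θ₂ + e sin θ₂)]) = 18.0003 → r = 18
L² = (x₁ − r cos θ₁)² + (r sin θ₁ − e)² = 64515.9812 → L = 254.0000 → L = 254
check at θ₃=339°: x = 269.4235 (printed 269.4235) ✓

r = 18, L = 254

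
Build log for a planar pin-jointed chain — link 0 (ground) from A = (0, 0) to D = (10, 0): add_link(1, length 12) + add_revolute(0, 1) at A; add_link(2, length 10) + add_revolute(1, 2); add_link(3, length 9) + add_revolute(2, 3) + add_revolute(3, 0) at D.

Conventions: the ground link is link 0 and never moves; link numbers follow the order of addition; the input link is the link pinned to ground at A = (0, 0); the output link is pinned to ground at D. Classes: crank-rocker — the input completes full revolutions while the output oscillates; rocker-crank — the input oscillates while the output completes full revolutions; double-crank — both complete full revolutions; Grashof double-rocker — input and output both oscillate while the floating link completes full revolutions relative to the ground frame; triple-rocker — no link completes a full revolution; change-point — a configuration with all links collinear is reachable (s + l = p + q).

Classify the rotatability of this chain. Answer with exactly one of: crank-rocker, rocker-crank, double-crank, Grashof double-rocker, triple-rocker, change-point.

lengths: ground=10, input=12, coupler=10, output=9
sorted: s=9 (shortest), l=12 (longest), p+q=20
s + l = 21 vs p + q = 20
s + l > p + q → non-Grashof → no link fully rotates → triple-rocker

triple-rocker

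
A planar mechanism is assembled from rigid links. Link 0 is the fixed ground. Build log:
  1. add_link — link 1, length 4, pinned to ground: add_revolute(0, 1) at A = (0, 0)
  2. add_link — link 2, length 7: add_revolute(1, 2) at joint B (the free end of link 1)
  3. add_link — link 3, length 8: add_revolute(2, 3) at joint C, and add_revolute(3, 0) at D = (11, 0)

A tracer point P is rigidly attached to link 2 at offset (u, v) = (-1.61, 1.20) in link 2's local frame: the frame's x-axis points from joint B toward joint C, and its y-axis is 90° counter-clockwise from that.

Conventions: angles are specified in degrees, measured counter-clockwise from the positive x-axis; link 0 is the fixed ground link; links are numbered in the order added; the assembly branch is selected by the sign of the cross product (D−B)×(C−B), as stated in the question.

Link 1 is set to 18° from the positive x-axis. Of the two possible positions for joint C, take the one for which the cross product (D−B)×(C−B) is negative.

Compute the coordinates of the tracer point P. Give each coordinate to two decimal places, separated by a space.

A=(0,0), D=(11.00,0)
B = A + 4.00·(cos18°, sin18°) = (3.8042, 1.2361)
|BD| = 7.3012
circle(B,7.00) ∩ circle(D,8.00): a=2.6233, h=6.4898
  candidates: C₊=(7.4884,7.1881) cross=47.383; C₋=(5.2910,-5.6042) cross=-47.383
  branch - wants cross < 0 → take C=(5.2910,-5.6042) (cross=-47.383)
ex = (C−B)/|BC| = (0.2124,-0.9772); ey = (0.9772,0.2124)
P = B + -1.61·ex + 1.20·ey = (4.6349,3.0642)

4.63 3.06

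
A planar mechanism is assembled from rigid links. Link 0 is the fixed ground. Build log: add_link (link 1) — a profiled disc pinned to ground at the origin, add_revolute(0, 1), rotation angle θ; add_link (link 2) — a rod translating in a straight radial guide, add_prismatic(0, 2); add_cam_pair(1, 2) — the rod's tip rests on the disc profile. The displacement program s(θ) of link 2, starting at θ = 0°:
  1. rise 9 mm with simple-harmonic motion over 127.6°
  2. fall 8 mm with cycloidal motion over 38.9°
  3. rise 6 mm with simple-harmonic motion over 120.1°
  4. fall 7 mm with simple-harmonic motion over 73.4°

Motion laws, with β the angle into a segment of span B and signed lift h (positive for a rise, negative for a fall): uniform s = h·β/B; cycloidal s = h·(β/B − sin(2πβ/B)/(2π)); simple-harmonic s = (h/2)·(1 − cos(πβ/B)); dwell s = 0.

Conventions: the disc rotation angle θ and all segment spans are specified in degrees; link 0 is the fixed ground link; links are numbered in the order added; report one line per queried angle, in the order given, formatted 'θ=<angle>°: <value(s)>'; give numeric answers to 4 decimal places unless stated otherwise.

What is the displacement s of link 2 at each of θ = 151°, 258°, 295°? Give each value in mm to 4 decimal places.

seg 1 [0°–127.6°] simple-harmonic, h=9: full span → s += 9 → s = 9.0000
seg 2 [127.6°–166.5°] cycloidal, h=-8: θ=151° here. β=23.4, B=38.9. -8·(0.6015 − sin(2π·0.6015)/(2π)) = -5.5707 → s = 3.4293
seg 2 [127.6°–166.5°] cycloidal, h=-8: full span → s += -8 → s = 1.0000
seg 3 [166.5°–286.6°] simple-harmonic, h=6: θ=258° here. β=91.5, B=120.1. 6/2·(1 − cos(π·0.7619)) = 5.1989 → s = 6.1989
seg 3 [166.5°–286.6°] simple-harmonic, h=6: full span → s += 6 → s = 7.0000
seg 4 [286.6°–360°] simple-harmonic, h=-7: θ=295° here. β=8.4, B=73.4. -7/2·(1 − cos(π·0.1144)) = -0.2238 → s = 6.7762

θ=151°: 3.4293
θ=258°: 6.1989
θ=295°: 6.7762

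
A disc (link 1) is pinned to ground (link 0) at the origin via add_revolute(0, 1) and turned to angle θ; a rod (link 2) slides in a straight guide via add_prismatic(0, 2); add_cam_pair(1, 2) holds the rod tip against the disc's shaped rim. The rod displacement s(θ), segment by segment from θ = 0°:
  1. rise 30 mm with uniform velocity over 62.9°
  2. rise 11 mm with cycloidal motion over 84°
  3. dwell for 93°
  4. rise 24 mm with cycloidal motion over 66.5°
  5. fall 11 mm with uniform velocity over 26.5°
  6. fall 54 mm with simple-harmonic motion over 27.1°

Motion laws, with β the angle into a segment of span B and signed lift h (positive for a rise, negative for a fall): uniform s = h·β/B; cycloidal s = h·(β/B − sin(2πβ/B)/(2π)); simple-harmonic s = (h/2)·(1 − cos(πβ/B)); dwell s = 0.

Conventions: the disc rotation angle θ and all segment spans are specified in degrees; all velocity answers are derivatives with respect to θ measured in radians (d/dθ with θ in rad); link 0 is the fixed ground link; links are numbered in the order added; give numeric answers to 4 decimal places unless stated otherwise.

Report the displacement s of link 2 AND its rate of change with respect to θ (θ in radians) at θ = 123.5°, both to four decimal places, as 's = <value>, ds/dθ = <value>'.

segment 1 (0° to 62.9°, uniform, h = 30) is passed completely: s = 0.0000 + (30) = 30.0000
θ = 123.5° falls in segment 2 (62.9° to 146.9°, cycloidal, h = 11): β = 123.5 − 62.9 = 60.6°, B = 84°; Δs = 11·(0.7214 − sin(2π·0.7214)/(2π)) = 9.6583; s = 30.0000 + 9.6583 = 39.6583
velocity in seg [62.9°–146.9°] (cycloidal), θ in radians: β = 60.6° = 1.0577 rad, B = 84° = 1.4661 rad; ds/dθ = (h/B)(1 − cos(2πβ/B)) = (11/1.4661)(1 − cos(2π·0.7214)) = 8.842734 mm/rad

s = 39.6583, ds/dθ = 8.8427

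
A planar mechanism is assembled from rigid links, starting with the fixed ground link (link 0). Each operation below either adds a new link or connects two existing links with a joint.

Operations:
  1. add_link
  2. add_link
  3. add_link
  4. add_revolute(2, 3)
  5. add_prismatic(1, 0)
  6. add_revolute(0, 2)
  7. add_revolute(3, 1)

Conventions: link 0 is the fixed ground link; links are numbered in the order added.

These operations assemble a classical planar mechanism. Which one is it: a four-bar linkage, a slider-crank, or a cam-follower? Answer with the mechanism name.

links: 4 (incl. ground); joints: 3 revolute, 1 prismatic, 0 higher (cam) pair, forming one closed loop
4 links, 3 revolutes + 1 prismatic in one loop → slider-crank

slider-crank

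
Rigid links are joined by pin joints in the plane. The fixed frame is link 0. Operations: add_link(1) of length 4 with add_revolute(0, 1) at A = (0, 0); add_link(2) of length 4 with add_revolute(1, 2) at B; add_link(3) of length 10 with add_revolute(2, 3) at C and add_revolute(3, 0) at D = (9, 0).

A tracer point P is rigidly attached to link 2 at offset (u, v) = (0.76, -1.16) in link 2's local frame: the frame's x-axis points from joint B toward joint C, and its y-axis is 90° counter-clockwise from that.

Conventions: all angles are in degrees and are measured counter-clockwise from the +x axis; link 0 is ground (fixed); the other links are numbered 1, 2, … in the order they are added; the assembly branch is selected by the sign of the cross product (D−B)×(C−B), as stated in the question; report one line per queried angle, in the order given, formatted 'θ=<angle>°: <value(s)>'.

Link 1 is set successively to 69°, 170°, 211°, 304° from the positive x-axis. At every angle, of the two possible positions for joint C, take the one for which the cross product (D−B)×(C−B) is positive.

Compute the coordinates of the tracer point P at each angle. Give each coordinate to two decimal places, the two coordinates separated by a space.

A=(0,0), D=(9.00,0)
θ=69°: B = A + 4.00·(cos69°, sin69°) = (1.4335, 3.7343)
θ=69°: |BD| = 8.4379
θ=69°: circle(B,4.00) ∩ circle(D,10.00): a=-0.7586, h=3.9274
θ=69°:   candidates: C₊=(2.4913,7.5919) cross=33.139; C₋=(-0.9850,0.5482) cross=-33.139
θ=69°:   branch + wants cross > 0 → take C=(2.4913,7.5919) (cross=33.139)
θ=69°: ex = (C−B)/|BC| = (0.2645,0.9644); ey = (-0.9644,0.2645)
θ=69°: P = B + 0.76·ex + -1.16·ey = (2.7532,4.1605)
θ=170°: B = A + 4.00·(cos170°, sin170°) = (-3.9392, 0.6946)
θ=170°: |BD| = 12.9579
θ=170°: circle(B,4.00) ∩ circle(D,10.00): a=3.2377, h=2.3490
θ=170°:   candidates: C₊=(-0.5803,2.8666) cross=30.437; C₋=(-0.8321,-1.8245) cross=-30.437
θ=170°:   branch + wants cross > 0 → take C=(-0.5803,2.8666) (cross=30.437)
θ=170°: ex = (C−B)/|BC| = (0.8397,0.5430); ey = (-0.5430,0.8397)
θ=170°: P = B + 0.76·ex + -1.16·ey = (-2.6711,0.1332)
θ=211°: B = A + 4.00·(cos211°, sin211°) = (-3.4287, -2.0602)
θ=211°: |BD| = 12.5983
θ=211°: circle(B,4.00) ∩ circle(D,10.00): a=2.9653, h=2.6845
θ=211°:   candidates: C₊=(-0.9422,1.0732) cross=33.821; C₋=(-0.0643,-4.2237) cross=-33.821
θ=211°:   branch + wants cross > 0 → take C=(-0.9422,1.0732) (cross=33.821)
θ=211°: ex = (C−B)/|BC| = (0.6216,0.7833); ey = (-0.7833,0.6216)
θ=211°: P = B + 0.76·ex + -1.16·ey = (-2.0476,-2.1859)
θ=304°: B = A + 4.00·(cos304°, sin304°) = (2.2368, -3.3162)
θ=304°: |BD| = 7.5325
θ=304°: circle(B,4.00) ∩ circle(D,10.00): a=-1.8096, h=3.5672
θ=304°:   candidates: C₊=(-0.9585,-0.9099) cross=26.870; C₋=(2.1824,-7.3158) cross=-26.870
θ=304°:   branch + wants cross > 0 → take C=(-0.9585,-0.9099) (cross=26.870)
θ=304°: ex = (C−B)/|BC| = (-0.7988,0.6016); ey = (-0.6016,-0.7988)
θ=304°: P = B + 0.76·ex + -1.16·ey = (2.3275,-1.9323)

θ=69°: 2.75 4.16
θ=170°: -2.67 0.13
θ=211°: -2.05 -2.19
θ=304°: 2.33 -1.93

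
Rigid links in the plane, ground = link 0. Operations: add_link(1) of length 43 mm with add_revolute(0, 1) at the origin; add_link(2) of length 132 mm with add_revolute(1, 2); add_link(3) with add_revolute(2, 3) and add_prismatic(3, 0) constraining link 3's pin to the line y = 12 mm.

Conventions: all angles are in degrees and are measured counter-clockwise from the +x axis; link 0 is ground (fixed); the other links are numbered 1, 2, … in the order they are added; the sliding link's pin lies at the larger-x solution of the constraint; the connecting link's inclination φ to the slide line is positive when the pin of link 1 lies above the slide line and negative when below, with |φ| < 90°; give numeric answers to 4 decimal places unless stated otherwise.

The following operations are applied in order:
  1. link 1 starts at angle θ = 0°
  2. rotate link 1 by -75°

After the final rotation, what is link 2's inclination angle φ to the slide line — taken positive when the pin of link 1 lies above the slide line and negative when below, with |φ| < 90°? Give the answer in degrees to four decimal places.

geometry: r = 43 mm, L = 132 mm, e = 12 mm; θ starts at 0°
rotate link 1 by -75°: θ ← 0° -75° = -75°
h = r sin θ − e = -41.534811 − 12 = -53.534811
sin φ = h / L = -53.534811 / 132 = -0.40556675
φ = arcsin(-0.40556675) = -23.926647°

-23.9266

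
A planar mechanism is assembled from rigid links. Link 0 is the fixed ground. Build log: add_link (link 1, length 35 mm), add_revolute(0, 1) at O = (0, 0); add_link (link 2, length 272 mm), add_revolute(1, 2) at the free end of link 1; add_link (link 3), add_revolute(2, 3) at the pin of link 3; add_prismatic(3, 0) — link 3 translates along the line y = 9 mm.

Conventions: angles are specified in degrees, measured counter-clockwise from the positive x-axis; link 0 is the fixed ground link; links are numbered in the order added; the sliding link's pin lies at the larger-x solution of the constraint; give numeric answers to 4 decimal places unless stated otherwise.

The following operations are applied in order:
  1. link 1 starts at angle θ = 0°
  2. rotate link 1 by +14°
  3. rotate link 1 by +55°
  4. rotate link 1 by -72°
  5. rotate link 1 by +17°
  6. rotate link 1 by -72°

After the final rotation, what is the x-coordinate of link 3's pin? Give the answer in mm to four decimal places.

geometry: r = 35 mm, L = 272 mm, e = 9 mm; θ starts at 0°
rotate link 1 by +14°: θ ← 0° +14° = 14°
rotate link 1 by +55°: θ ← 14° +55° = 69°
rotate link 1 by -72°: θ ← 69° -72° = -3°
rotate link 1 by +17°: θ ← -3° +17° = 14°
rotate link 1 by -72°: θ ← 14° -72° = -58°
crank pin P = (r cos θ, r sin θ) = (18.547174, -29.681683)
h = r sin θ − e = -29.681683 − 9 = -38.681683
x = r cos θ + √(L² − h²) = 18.547174 + 269.235450 = 287.782624

287.7826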